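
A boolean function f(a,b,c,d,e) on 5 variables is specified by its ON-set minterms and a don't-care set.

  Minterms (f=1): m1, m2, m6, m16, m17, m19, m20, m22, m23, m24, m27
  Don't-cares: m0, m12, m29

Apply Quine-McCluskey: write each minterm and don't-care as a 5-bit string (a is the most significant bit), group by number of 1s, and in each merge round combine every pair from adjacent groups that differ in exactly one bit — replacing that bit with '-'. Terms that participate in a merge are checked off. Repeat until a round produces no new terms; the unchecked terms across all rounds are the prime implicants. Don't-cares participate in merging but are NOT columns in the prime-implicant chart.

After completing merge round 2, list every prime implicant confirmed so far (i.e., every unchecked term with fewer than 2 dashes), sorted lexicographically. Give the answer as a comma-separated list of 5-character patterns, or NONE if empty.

-0110, 00-10, 000-0, 01100, 1-000, 1-011, 10-00, 10-11, 100-1, 101-0, 1011-, 11101

size-2^0 implicants → 00000(✓)  00001(✓)  00010(✓)  00110(✓)  01100  10000(✓)  10001(✓)  10011(✓)  10100(✓)  10110(✓)  10111(✓)  11000(✓)  11011(✓)  11101
size-2^1 implicants → -0000(✓)  -0001(✓)  -0110  00-10  000-0  0000-(✓)  1-000  1-011  10-00  10-11  100-1  1000-(✓)  101-0  1011-
size-2^2 implicants → -000-
Unchecked terms (primes): -000-, -0110, 00-10, 000-0, 01100, 1-000, 1-011, 10-00, 10-11, 100-1, 101-0, 1011-, 11101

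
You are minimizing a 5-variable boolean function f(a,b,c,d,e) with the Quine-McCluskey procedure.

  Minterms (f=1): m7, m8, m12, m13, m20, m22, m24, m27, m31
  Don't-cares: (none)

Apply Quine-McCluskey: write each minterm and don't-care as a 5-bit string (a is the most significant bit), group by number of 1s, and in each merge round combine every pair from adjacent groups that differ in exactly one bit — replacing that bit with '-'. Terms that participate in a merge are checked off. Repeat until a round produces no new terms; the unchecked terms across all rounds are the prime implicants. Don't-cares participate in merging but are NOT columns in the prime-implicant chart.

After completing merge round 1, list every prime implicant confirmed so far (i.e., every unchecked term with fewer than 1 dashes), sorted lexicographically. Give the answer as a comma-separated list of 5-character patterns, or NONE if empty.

00111

Round 0: 00111 01000✓ 01100✓ 01101✓ 10100✓ 10110✓ 11000✓ 11011✓ 11111✓
Round 1: -1000 01-00 0110- 101-0 11-11
PIs = {-1000, 00111, 01-00, 0110-, 101-0, 11-11}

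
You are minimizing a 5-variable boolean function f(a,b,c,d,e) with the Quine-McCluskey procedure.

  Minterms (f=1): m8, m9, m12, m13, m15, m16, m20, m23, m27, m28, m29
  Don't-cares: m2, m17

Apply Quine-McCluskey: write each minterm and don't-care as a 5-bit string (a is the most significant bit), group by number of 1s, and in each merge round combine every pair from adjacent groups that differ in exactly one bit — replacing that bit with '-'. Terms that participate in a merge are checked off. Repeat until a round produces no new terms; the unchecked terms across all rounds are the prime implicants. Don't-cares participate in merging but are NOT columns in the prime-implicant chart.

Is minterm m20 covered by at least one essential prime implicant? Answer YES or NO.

NO

size-2^0 implicants → 00010  01000(✓)  01001(✓)  01100(✓)  01101(✓)  01111(✓)  10000(✓)  10001(✓)  10100(✓)  10111  11011  11100(✓)  11101(✓)
size-2^1 implicants → -1100(✓)  -1101(✓)  01-00(✓)  01-01(✓)  0100-(✓)  011-1  0110-(✓)  1-100  10-00  1000-  1110-(✓)
size-2^2 implicants → -110-  01-0-
Unchecked terms (primes): -110-, 00010, 01-0-, 011-1, 1-100, 10-00, 1000-, 10111, 11011
Minterm coverage:
  m8 ⊆ 01-0- [E]
  m9 ⊆ 01-0- [E]
  m12 ⊆ -110-,01-0-
  m13 ⊆ -110-,01-0-,011-1
  m15 ⊆ 011-1 [E]
  m16 ⊆ 10-00,1000-
  m20 ⊆ 1-100,10-00
  m23 ⊆ 10111 [E]
  m27 ⊆ 11011 [E]
  m28 ⊆ -110-,1-100
  m29 ⊆ -110- [E]
E = {-110-, 01-0-, 011-1, 10111, 11011}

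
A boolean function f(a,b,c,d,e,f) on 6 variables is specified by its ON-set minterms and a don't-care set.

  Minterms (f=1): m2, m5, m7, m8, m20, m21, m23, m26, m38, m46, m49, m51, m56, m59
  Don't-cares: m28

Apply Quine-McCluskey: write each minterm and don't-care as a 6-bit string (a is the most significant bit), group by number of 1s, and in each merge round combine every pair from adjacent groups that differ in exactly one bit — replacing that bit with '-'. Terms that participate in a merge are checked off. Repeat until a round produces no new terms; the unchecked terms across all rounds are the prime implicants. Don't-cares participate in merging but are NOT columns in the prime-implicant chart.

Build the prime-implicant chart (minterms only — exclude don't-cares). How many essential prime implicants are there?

size-2^0 implicants → 000010  000101(✓)  000111(✓)  001000  010100(✓)  010101(✓)  010111(✓)  011010  011100(✓)  100110(✓)  101110(✓)  110001(✓)  110011(✓)  111000  111011(✓)
size-2^1 implicants → 0-0101(✓)  0-0111(✓)  0001-1(✓)  01-100  0101-1(✓)  01010-  10-110  11-011  1100-1
size-2^2 implicants → 0-01-1
Unchecked terms (primes): 0-01-1, 000010, 001000, 01-100, 01010-, 011010, 10-110, 11-011, 1100-1, 111000
Minterm coverage:
  m2 ⊆ 000010 [E]
  m5 ⊆ 0-01-1 [E]
  m7 ⊆ 0-01-1 [E]
  m8 ⊆ 001000 [E]
  m20 ⊆ 01-100,01010-
  m21 ⊆ 0-01-1,01010-
  m23 ⊆ 0-01-1 [E]
  m26 ⊆ 011010 [E]
  m38 ⊆ 10-110 [E]
  m46 ⊆ 10-110 [E]
  m49 ⊆ 1100-1 [E]
  m51 ⊆ 11-011,1100-1
  m56 ⊆ 111000 [E]
  m59 ⊆ 11-011 [E]
E = {0-01-1, 000010, 001000, 011010, 10-110, 11-011, 1100-1, 111000}

8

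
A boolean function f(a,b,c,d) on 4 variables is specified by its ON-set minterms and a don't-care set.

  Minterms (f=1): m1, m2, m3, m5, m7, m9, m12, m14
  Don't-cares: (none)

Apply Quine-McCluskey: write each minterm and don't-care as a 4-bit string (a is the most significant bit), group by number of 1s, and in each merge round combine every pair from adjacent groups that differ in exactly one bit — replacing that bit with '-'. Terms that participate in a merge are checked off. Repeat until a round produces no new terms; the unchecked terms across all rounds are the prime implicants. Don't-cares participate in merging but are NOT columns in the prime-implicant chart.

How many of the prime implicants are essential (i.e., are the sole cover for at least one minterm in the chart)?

Round 0: 0001✓ 0010✓ 0011✓ 0101✓ 0111✓ 1001✓ 1100✓ 1110✓
Round 1: -001 0-01✓ 0-11✓ 00-1✓ 001- 01-1✓ 11-0
Round 2: 0--1
PIs = {-001, 0--1, 001-, 11-0}
Coverage chart:
  m1: -001,0--1
  m2: 001- ←essential
  m3: 0--1,001-
  m5: 0--1 ←essential
  m7: 0--1 ←essential
  m9: -001 ←essential
  m12: 11-0 ←essential
  m14: 11-0 ←essential
Essential: -001, 0--1, 001-, 11-0

4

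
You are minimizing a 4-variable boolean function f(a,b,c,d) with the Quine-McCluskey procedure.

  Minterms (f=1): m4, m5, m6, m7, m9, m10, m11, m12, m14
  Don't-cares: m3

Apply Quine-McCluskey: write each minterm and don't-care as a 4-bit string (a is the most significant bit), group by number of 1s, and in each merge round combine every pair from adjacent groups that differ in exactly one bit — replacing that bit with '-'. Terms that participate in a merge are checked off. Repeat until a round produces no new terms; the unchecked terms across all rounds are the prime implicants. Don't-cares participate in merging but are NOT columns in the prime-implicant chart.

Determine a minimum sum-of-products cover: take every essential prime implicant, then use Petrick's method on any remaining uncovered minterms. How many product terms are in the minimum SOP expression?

[col 0] 0011*, 0100*, 0101*, 0110*, 0111*, 1001*, 1010*, 1011*, 1100*, 1110*
[col 1] -011, -100*, -110*, 0-11, 01-0*, 01-1*, 010-*, 011-*, 1-10, 10-1, 101-, 11-0*
[col 2] -1-0, 01--
Prime implicants: -011, -1-0, 0-11, 01--, 1-10, 10-1, 101-
PI chart (minterm → PIs covering it):
  4 | -1-0,01--
  5 | 01--  (sole → essential)
  6 | -1-0,01--
  7 | 0-11,01--
  9 | 10-1  (sole → essential)
  10 | 1-10,101-
  11 | -011,10-1,101-
  12 | -1-0  (sole → essential)
  14 | -1-0,1-10
Essential prime implicants: -1-0, 01--, 10-1
Petrick residual → 1-10
Minimum SOP uses 4 PIs: bd' + a'b + acd' + ab'd

4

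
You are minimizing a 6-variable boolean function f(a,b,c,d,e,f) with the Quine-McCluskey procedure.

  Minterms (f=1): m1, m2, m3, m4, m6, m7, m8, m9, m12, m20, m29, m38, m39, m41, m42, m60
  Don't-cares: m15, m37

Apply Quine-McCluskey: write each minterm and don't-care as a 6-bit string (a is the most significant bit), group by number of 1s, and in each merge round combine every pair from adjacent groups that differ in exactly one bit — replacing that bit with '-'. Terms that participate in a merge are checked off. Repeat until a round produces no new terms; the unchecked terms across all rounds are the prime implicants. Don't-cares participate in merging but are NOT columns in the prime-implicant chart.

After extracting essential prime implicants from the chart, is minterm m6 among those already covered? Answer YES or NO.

size-2^0 implicants → 000001(✓)  000010(✓)  000011(✓)  000100(✓)  000110(✓)  000111(✓)  001000(✓)  001001(✓)  001100(✓)  001111(✓)  010100(✓)  011101  100101(✓)  100110(✓)  100111(✓)  101001(✓)  101010  111100
size-2^1 implicants → -00110(✓)  -00111(✓)  -01001  0-0100  00-001  00-100  00-111  000-10(✓)  000-11(✓)  0000-1  00001-(✓)  0001-0  00011-(✓)  001-00  00100-  1001-1  10011-(✓)
size-2^2 implicants → -0011-  000-1-
Unchecked terms (primes): -0011-, -01001, 0-0100, 00-001, 00-100, 00-111, 000-1-, 0000-1, 0001-0, 001-00, 00100-, 011101, 1001-1, 101010, 111100
Minterm coverage:
  m1 ⊆ 00-001,0000-1
  m2 ⊆ 000-1- [E]
  m3 ⊆ 000-1-,0000-1
  m4 ⊆ 0-0100,00-100,0001-0
  m6 ⊆ -0011-,000-1-,0001-0
  m7 ⊆ -0011-,00-111,000-1-
  m8 ⊆ 001-00,00100-
  m9 ⊆ -01001,00-001,00100-
  m12 ⊆ 00-100,001-00
  m20 ⊆ 0-0100 [E]
  m29 ⊆ 011101 [E]
  m38 ⊆ -0011- [E]
  m39 ⊆ -0011-,1001-1
  m41 ⊆ -01001 [E]
  m42 ⊆ 101010 [E]
  m60 ⊆ 111100 [E]
E = {-0011-, -01001, 0-0100, 000-1-, 011101, 101010, 111100}

YES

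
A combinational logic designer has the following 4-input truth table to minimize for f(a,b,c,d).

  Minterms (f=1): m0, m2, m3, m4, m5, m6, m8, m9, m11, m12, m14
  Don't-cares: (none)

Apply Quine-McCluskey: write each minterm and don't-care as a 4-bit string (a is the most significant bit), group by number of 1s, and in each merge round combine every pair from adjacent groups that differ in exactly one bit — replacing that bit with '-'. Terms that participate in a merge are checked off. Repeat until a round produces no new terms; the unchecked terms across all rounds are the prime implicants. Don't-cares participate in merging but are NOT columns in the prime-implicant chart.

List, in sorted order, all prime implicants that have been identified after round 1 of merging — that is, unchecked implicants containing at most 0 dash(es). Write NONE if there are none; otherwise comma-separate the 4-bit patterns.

[col 0] 0000*, 0010*, 0011*, 0100*, 0101*, 0110*, 1000*, 1001*, 1011*, 1100*, 1110*
[col 1] -000*, -011, -100*, -110*, 0-00*, 0-10*, 00-0*, 001-, 01-0*, 010-, 1-00*, 10-1, 100-, 11-0*
[col 2] --00, -1-0, 0--0
Prime implicants: --00, -011, -1-0, 0--0, 001-, 010-, 10-1, 100-

NONE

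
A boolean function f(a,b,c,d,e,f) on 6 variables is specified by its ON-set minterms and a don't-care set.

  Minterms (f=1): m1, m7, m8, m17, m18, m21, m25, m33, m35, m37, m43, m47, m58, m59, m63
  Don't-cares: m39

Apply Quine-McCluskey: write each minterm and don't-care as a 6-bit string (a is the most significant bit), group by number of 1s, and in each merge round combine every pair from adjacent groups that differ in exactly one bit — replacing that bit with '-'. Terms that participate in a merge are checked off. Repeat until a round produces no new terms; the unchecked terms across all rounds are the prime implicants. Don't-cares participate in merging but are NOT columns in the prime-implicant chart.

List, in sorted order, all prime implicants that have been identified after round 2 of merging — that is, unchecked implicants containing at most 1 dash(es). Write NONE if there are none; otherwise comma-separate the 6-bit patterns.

-00001, -00111, 0-0001, 001000, 01-001, 010-01, 010010, 11101-

Round 0: 000001✓ 000111✓ 001000 010001✓ 010010 010101✓ 011001✓ 100001✓ 100011✓ 100101✓ 100111✓ 101011✓ 101111✓ 111010✓ 111011✓ 111111✓
Round 1: -00001 -00111 0-0001 01-001 010-01 1-1011✓ 1-1111✓ 10-011✓ 10-111✓ 100-01✓ 100-11✓ 1000-1✓ 1001-1✓ 101-11✓ 111-11✓ 11101-
Round 2: 1-1-11 10--11 100--1
PIs = {-00001, -00111, 0-0001, 001000, 01-001, 010-01, 010010, 1-1-11, 10--11, 100--1, 11101-}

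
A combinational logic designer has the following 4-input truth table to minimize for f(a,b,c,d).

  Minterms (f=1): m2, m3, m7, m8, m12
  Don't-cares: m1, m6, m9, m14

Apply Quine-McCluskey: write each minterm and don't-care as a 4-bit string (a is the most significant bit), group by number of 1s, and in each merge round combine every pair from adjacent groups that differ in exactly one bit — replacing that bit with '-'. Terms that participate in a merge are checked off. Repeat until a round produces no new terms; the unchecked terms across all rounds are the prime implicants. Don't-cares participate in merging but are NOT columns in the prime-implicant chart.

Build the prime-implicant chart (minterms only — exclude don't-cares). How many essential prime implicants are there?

1

size-2^0 implicants → 0001(✓)  0010(✓)  0011(✓)  0110(✓)  0111(✓)  1000(✓)  1001(✓)  1100(✓)  1110(✓)
size-2^1 implicants → -001  -110  0-10(✓)  0-11(✓)  00-1  001-(✓)  011-(✓)  1-00  100-  11-0
size-2^2 implicants → 0-1-
Unchecked terms (primes): -001, -110, 0-1-, 00-1, 1-00, 100-, 11-0
Minterm coverage:
  m2 ⊆ 0-1- [E]
  m3 ⊆ 0-1-,00-1
  m7 ⊆ 0-1- [E]
  m8 ⊆ 1-00,100-
  m12 ⊆ 1-00,11-0
E = {0-1-}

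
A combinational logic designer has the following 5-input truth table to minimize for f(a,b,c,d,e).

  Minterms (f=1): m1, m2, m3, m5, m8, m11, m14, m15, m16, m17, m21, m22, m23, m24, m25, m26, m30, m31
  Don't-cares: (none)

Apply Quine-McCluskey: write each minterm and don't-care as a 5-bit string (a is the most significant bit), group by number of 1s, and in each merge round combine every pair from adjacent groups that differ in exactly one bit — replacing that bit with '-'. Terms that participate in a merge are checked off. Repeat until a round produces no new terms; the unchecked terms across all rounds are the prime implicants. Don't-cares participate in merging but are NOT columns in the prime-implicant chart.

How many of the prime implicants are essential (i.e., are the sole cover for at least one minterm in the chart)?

size-2^0 implicants → 00001(✓)  00010(✓)  00011(✓)  00101(✓)  01000(✓)  01011(✓)  01110(✓)  01111(✓)  10000(✓)  10001(✓)  10101(✓)  10110(✓)  10111(✓)  11000(✓)  11001(✓)  11010(✓)  11110(✓)  11111(✓)
size-2^1 implicants → -0001(✓)  -0101(✓)  -1000  -1110(✓)  -1111(✓)  0-011  00-01(✓)  000-1  0001-  01-11  0111-(✓)  1-000(✓)  1-001(✓)  1-110(✓)  1-111(✓)  10-01(✓)  1000-(✓)  101-1  1011-(✓)  11-10  110-0  1100-(✓)  1111-(✓)
size-2^2 implicants → -0-01  -111-  1-00-  1-11-
Unchecked terms (primes): -0-01, -1000, -111-, 0-011, 000-1, 0001-, 01-11, 1-00-, 1-11-, 101-1, 11-10, 110-0
Minterm coverage:
  m1 ⊆ -0-01,000-1
  m2 ⊆ 0001- [E]
  m3 ⊆ 0-011,000-1,0001-
  m5 ⊆ -0-01 [E]
  m8 ⊆ -1000 [E]
  m11 ⊆ 0-011,01-11
  m14 ⊆ -111- [E]
  m15 ⊆ -111-,01-11
  m16 ⊆ 1-00- [E]
  m17 ⊆ -0-01,1-00-
  m21 ⊆ -0-01,101-1
  m22 ⊆ 1-11- [E]
  m23 ⊆ 1-11-,101-1
  m24 ⊆ -1000,1-00-,110-0
  m25 ⊆ 1-00- [E]
  m26 ⊆ 11-10,110-0
  m30 ⊆ -111-,1-11-,11-10
  m31 ⊆ -111-,1-11-
E = {-0-01, -1000, -111-, 0001-, 1-00-, 1-11-}

6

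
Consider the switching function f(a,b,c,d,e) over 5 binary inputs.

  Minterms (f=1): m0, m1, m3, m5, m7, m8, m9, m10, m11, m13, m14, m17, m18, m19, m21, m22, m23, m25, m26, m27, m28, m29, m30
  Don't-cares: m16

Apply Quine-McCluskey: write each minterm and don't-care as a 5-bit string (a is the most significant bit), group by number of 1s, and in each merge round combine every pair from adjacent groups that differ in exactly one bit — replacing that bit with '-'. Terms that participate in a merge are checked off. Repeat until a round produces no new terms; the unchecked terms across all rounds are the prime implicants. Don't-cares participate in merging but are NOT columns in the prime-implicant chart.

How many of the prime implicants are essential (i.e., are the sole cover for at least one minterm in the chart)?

[col 0] 00000*, 00001*, 00011*, 00101*, 00111*, 01000*, 01001*, 01010*, 01011*, 01101*, 01110*, 10000*, 10001*, 10010*, 10011*, 10101*, 10110*, 10111*, 11001*, 11010*, 11011*, 11100*, 11101*, 11110*
[col 1] -0000*, -0001*, -0011*, -0101*, -0111*, -1001*, -1010*, -1011*, -1101*, -1110*, 0-000*, 0-001*, 0-011*, 0-101*, 00-01*, 00-11*, 000-1*, 0000-*, 001-1*, 01-01*, 01-10*, 010-0*, 010-1*, 0100-*, 0101-*, 1-001*, 1-010*, 1-011*, 1-101*, 1-110*, 10-01*, 10-10*, 10-11*, 100-0*, 100-1*, 1000-*, 1001-*, 101-1*, 1011-*, 11-01*, 11-10*, 110-1*, 1101-*, 111-0, 1110-
[col 2] --001*, --011*, --101*, -0-01*, -0-11*, -00-1*, -000-, -01-1*, -1-01*, -1-10, -10-1*, -101-, 0--01*, 0-0-1*, 0-00-, 00--1*, 010--, 1--01*, 1--10, 1-0-1*, 1-01-, 10--1*, 10-1-, 100--
[col 3] ---01, --0-1, -0--1
Prime implicants: ---01, --0-1, -0--1, -000-, -1-10, -101-, 0-00-, 010--, 1--10, 1-01-, 10-1-, 100--, 111-0, 1110-
PI chart (minterm → PIs covering it):
  0 | -000-,0-00-
  1 | ---01,--0-1,-0--1,-000-,0-00-
  3 | --0-1,-0--1
  5 | ---01,-0--1
  7 | -0--1  (sole → essential)
  8 | 0-00-,010--
  9 | ---01,--0-1,0-00-,010--
  10 | -1-10,-101-,010--
  11 | --0-1,-101-,010--
  13 | ---01  (sole → essential)
  14 | -1-10  (sole → essential)
  17 | ---01,--0-1,-0--1,-000-,100--
  18 | 1--10,1-01-,10-1-,100--
  19 | --0-1,-0--1,1-01-,10-1-,100--
  21 | ---01,-0--1
  22 | 1--10,10-1-
  23 | -0--1,10-1-
  25 | ---01,--0-1
  26 | -1-10,-101-,1--10,1-01-
  27 | --0-1,-101-,1-01-
  28 | 111-0,1110-
  29 | ---01,1110-
  30 | -1-10,1--10,111-0
Essential prime implicants: ---01, -0--1, -1-10

3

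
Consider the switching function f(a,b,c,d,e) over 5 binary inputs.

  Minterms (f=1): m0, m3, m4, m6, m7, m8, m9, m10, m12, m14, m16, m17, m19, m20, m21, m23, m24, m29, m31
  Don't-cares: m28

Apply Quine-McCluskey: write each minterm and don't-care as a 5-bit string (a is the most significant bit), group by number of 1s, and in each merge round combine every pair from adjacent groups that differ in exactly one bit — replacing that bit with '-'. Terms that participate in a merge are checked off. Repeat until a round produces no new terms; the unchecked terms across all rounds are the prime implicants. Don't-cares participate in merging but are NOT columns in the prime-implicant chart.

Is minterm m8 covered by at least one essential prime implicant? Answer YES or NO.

YES

Round 0: 00000✓ 00011✓ 00100✓ 00110✓ 00111✓ 01000✓ 01001✓ 01010✓ 01100✓ 01110✓ 10000✓ 10001✓ 10011✓ 10100✓ 10101✓ 10111✓ 11000✓ 11100✓ 11101✓ 11111✓
Round 1: -0000✓ -0011✓ -0100✓ -0111✓ -1000✓ -1100✓ 0-000✓ 0-100✓ 0-110✓ 00-00✓ 00-11✓ 001-0✓ 0011- 01-00✓ 01-10✓ 010-0✓ 0100- 011-0✓ 1-000✓ 1-100✓ 1-101✓ 1-111✓ 10-00✓ 10-01✓ 10-11✓ 100-1✓ 1000-✓ 101-1✓ 1010-✓ 11-00✓ 111-1✓ 1110-✓
Round 2: --000✓ --100✓ -0-00✓ -0-11 -1-00✓ 0--00✓ 0-1-0 01--0 1--00✓ 1-1-1 1-10- 10--1 10-0-
Round 3: ---00
PIs = {---00, -0-11, 0-1-0, 0011-, 01--0, 0100-, 1-1-1, 1-10-, 10--1, 10-0-}
Coverage chart:
  m0: ---00 ←essential
  m3: -0-11 ←essential
  m4: ---00,0-1-0
  m6: 0-1-0,0011-
  m7: -0-11,0011-
  m8: ---00,01--0,0100-
  m9: 0100- ←essential
  m10: 01--0 ←essential
  m12: ---00,0-1-0,01--0
  m14: 0-1-0,01--0
  m16: ---00,10-0-
  m17: 10--1,10-0-
  m19: -0-11,10--1
  m20: ---00,1-10-,10-0-
  m21: 1-1-1,1-10-,10--1,10-0-
  m23: -0-11,1-1-1,10--1
  m24: ---00 ←essential
  m29: 1-1-1,1-10-
  m31: 1-1-1 ←essential
Essential: ---00, -0-11, 01--0, 0100-, 1-1-1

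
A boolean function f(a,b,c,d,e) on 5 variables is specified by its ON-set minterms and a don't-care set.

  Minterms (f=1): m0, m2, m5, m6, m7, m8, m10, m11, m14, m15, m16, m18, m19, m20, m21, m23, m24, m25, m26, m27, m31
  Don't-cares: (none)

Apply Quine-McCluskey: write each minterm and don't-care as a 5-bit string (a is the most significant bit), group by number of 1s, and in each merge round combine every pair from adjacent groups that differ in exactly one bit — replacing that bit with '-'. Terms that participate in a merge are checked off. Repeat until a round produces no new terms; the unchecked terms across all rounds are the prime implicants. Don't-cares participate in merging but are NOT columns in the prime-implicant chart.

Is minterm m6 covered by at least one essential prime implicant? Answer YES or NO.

NO

[col 0] 00000*, 00010*, 00101*, 00110*, 00111*, 01000*, 01010*, 01011*, 01110*, 01111*, 10000*, 10010*, 10011*, 10100*, 10101*, 10111*, 11000*, 11001*, 11010*, 11011*, 11111*
[col 1] -0000*, -0010*, -0101*, -0111*, -1000*, -1010*, -1011*, -1111*, 0-000*, 0-010*, 0-110*, 0-111*, 00-10*, 000-0*, 001-1*, 0011-*, 01-10*, 01-11*, 010-0*, 0101-*, 0111-*, 1-000*, 1-010*, 1-011*, 1-111*, 10-00, 10-11*, 100-0*, 1001-*, 101-1*, 1010-, 11-11*, 110-0*, 110-1*, 1100-*, 1101-*
[col 2] --000*, --010*, --111, -00-0*, -01-1, -1-11, -10-0*, -101-, 0--10, 0-0-0*, 0-11-, 01-1-, 1--11, 1-0-0*, 1-01-, 110--
[col 3] --0-0
Prime implicants: --0-0, --111, -01-1, -1-11, -101-, 0--10, 0-11-, 01-1-, 1--11, 1-01-, 10-00, 1010-, 110--
PI chart (minterm → PIs covering it):
  0 | --0-0  (sole → essential)
  2 | --0-0,0--10
  5 | -01-1  (sole → essential)
  6 | 0--10,0-11-
  7 | --111,-01-1,0-11-
  8 | --0-0  (sole → essential)
  10 | --0-0,-101-,0--10,01-1-
  11 | -1-11,-101-,01-1-
  14 | 0--10,0-11-,01-1-
  15 | --111,-1-11,0-11-,01-1-
  16 | --0-0,10-00
  18 | --0-0,1-01-
  19 | 1--11,1-01-
  20 | 10-00,1010-
  21 | -01-1,1010-
  23 | --111,-01-1,1--11
  24 | --0-0,110--
  25 | 110--  (sole → essential)
  26 | --0-0,-101-,1-01-,110--
  27 | -1-11,-101-,1--11,1-01-,110--
  31 | --111,-1-11,1--11
Essential prime implicants: --0-0, -01-1, 110--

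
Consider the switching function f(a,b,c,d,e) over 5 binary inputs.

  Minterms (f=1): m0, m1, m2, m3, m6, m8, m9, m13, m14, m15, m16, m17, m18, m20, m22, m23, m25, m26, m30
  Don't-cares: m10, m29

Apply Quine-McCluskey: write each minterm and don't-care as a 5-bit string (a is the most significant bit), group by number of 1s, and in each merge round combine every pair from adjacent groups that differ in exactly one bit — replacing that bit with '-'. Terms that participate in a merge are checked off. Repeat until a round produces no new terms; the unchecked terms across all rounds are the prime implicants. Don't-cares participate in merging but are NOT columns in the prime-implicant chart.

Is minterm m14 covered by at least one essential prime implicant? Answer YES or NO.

size-2^0 implicants → 00000(✓)  00001(✓)  00010(✓)  00011(✓)  00110(✓)  01000(✓)  01001(✓)  01010(✓)  01101(✓)  01110(✓)  01111(✓)  10000(✓)  10001(✓)  10010(✓)  10100(✓)  10110(✓)  10111(✓)  11001(✓)  11010(✓)  11101(✓)  11110(✓)
size-2^1 implicants → -0000(✓)  -0001(✓)  -0010(✓)  -0110(✓)  -1001(✓)  -1010(✓)  -1101(✓)  -1110(✓)  0-000(✓)  0-001(✓)  0-010(✓)  0-110(✓)  00-10(✓)  000-0(✓)  000-1(✓)  0000-(✓)  0001-(✓)  01-01(✓)  01-10(✓)  010-0(✓)  0100-(✓)  011-1  0111-  1-001(✓)  1-010(✓)  1-110(✓)  10-00(✓)  10-10(✓)  100-0(✓)  1000-(✓)  101-0(✓)  1011-  11-01(✓)  11-10(✓)
size-2^2 implicants → --001  --010(✓)  --110(✓)  -0-10(✓)  -00-0  -000-  -1-01  -1-10(✓)  0--10(✓)  0-0-0  0-00-  000--  1--10(✓)  10--0
size-2^3 implicants → ---10
Unchecked terms (primes): ---10, --001, -00-0, -000-, -1-01, 0-0-0, 0-00-, 000--, 011-1, 0111-, 10--0, 1011-
Minterm coverage:
  m0 ⊆ -00-0,-000-,0-0-0,0-00-,000--
  m1 ⊆ --001,-000-,0-00-,000--
  m2 ⊆ ---10,-00-0,0-0-0,000--
  m3 ⊆ 000-- [E]
  m6 ⊆ ---10 [E]
  m8 ⊆ 0-0-0,0-00-
  m9 ⊆ --001,-1-01,0-00-
  m13 ⊆ -1-01,011-1
  m14 ⊆ ---10,0111-
  m15 ⊆ 011-1,0111-
  m16 ⊆ -00-0,-000-,10--0
  m17 ⊆ --001,-000-
  m18 ⊆ ---10,-00-0,10--0
  m20 ⊆ 10--0 [E]
  m22 ⊆ ---10,10--0,1011-
  m23 ⊆ 1011- [E]
  m25 ⊆ --001,-1-01
  m26 ⊆ ---10 [E]
  m30 ⊆ ---10 [E]
E = {---10, 000--, 10--0, 1011-}

YES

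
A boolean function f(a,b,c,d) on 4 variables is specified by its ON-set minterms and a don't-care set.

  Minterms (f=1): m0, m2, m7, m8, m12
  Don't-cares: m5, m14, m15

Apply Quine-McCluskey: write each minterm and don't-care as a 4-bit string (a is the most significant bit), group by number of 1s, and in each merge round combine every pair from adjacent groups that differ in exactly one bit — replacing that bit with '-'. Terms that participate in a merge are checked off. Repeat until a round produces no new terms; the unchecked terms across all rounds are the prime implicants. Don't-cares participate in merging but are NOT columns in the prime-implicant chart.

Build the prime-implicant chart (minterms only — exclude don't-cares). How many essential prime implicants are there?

1

size-2^0 implicants → 0000(✓)  0010(✓)  0101(✓)  0111(✓)  1000(✓)  1100(✓)  1110(✓)  1111(✓)
size-2^1 implicants → -000  -111  00-0  01-1  1-00  11-0  111-
Unchecked terms (primes): -000, -111, 00-0, 01-1, 1-00, 11-0, 111-
Minterm coverage:
  m0 ⊆ -000,00-0
  m2 ⊆ 00-0 [E]
  m7 ⊆ -111,01-1
  m8 ⊆ -000,1-00
  m12 ⊆ 1-00,11-0
E = {00-0}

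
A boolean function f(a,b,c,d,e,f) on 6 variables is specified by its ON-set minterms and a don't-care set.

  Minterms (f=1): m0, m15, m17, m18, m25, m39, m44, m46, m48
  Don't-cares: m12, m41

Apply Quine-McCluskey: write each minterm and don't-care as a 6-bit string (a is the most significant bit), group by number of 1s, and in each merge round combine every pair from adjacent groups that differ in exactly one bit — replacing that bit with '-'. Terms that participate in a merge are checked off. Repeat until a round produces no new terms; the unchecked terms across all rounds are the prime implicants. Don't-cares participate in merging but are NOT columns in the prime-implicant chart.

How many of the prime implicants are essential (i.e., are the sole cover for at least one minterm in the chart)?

[col 0] 000000, 001100*, 001111, 010001*, 010010, 011001*, 100111, 101001, 101100*, 101110*, 110000
[col 1] -01100, 01-001, 1011-0
Prime implicants: -01100, 000000, 001111, 01-001, 010010, 100111, 101001, 1011-0, 110000
PI chart (minterm → PIs covering it):
  0 | 000000  (sole → essential)
  15 | 001111  (sole → essential)
  17 | 01-001  (sole → essential)
  18 | 010010  (sole → essential)
  25 | 01-001  (sole → essential)
  39 | 100111  (sole → essential)
  44 | -01100,1011-0
  46 | 1011-0  (sole → essential)
  48 | 110000  (sole → essential)
Essential prime implicants: 000000, 001111, 01-001, 010010, 100111, 1011-0, 110000

7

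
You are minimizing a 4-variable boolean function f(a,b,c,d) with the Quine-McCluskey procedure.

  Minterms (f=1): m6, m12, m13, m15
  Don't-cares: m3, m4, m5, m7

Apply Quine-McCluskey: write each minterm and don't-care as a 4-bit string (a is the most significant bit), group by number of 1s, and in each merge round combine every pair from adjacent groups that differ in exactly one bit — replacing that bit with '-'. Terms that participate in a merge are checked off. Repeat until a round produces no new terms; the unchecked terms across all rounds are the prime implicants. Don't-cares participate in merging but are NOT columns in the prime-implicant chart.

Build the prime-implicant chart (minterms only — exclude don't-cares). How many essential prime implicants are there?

Round 0: 0011✓ 0100✓ 0101✓ 0110✓ 0111✓ 1100✓ 1101✓ 1111✓
Round 1: -100✓ -101✓ -111✓ 0-11 01-0✓ 01-1✓ 010-✓ 011-✓ 11-1✓ 110-✓
Round 2: -1-1 -10- 01--
PIs = {-1-1, -10-, 0-11, 01--}
Coverage chart:
  m6: 01-- ←essential
  m12: -10- ←essential
  m13: -1-1,-10-
  m15: -1-1 ←essential
Essential: -1-1, -10-, 01--

3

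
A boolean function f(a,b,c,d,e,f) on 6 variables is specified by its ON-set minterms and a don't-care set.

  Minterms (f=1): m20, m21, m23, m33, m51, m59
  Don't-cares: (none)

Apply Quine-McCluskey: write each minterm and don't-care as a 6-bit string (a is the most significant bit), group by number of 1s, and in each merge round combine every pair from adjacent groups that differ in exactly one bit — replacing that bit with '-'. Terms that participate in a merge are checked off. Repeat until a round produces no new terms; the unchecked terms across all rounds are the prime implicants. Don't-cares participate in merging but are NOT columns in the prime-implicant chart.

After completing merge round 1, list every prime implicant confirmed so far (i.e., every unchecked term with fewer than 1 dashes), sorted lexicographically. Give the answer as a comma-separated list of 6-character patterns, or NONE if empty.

100001

size-2^0 implicants → 010100(✓)  010101(✓)  010111(✓)  100001  110011(✓)  111011(✓)
size-2^1 implicants → 0101-1  01010-  11-011
Unchecked terms (primes): 0101-1, 01010-, 100001, 11-011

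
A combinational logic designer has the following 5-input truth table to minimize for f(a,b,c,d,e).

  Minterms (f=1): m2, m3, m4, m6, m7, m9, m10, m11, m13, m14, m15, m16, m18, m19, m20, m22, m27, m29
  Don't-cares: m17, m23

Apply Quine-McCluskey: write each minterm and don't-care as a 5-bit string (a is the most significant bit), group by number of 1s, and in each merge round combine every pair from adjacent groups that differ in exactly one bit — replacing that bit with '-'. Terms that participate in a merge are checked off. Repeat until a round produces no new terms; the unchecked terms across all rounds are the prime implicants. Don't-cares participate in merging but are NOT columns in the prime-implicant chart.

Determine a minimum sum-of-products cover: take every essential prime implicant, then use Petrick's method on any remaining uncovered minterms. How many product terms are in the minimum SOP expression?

[col 0] 00010*, 00011*, 00100*, 00110*, 00111*, 01001*, 01010*, 01011*, 01101*, 01110*, 01111*, 10000*, 10001*, 10010*, 10011*, 10100*, 10110*, 10111*, 11011*, 11101*
[col 1] -0010*, -0011*, -0100*, -0110*, -0111*, -1011*, -1101, 0-010*, 0-011*, 0-110*, 0-111*, 00-10*, 00-11*, 0001-*, 001-0*, 0011-*, 01-01*, 01-10*, 01-11*, 010-1*, 0101-*, 011-1*, 0111-*, 1-011*, 10-00*, 10-10*, 10-11*, 100-0*, 100-1*, 1000-*, 1001-*, 101-0*, 1011-*
[col 2] --011, -0-10*, -0-11*, -001-*, -01-0, -011-*, 0--10*, 0--11*, 0-01-*, 0-11-*, 00-1-*, 01--1, 01-1-*, 10--0, 10-1-*, 100--
[col 3] -0-1-, 0--1-
Prime implicants: --011, -0-1-, -01-0, -1101, 0--1-, 01--1, 10--0, 100--
PI chart (minterm → PIs covering it):
  2 | -0-1-,0--1-
  3 | --011,-0-1-,0--1-
  4 | -01-0  (sole → essential)
  6 | -0-1-,-01-0,0--1-
  7 | -0-1-,0--1-
  9 | 01--1  (sole → essential)
  10 | 0--1-  (sole → essential)
  11 | --011,0--1-,01--1
  13 | -1101,01--1
  14 | 0--1-  (sole → essential)
  15 | 0--1-,01--1
  16 | 10--0,100--
  18 | -0-1-,10--0,100--
  19 | --011,-0-1-,100--
  20 | -01-0,10--0
  22 | -0-1-,-01-0,10--0
  27 | --011  (sole → essential)
  29 | -1101  (sole → essential)
Essential prime implicants: --011, -01-0, -1101, 0--1-, 01--1
Petrick residual → 10--0
Minimum SOP uses 6 PIs: c'de + b'ce' + bcd'e + a'd + a'be + ab'e'

6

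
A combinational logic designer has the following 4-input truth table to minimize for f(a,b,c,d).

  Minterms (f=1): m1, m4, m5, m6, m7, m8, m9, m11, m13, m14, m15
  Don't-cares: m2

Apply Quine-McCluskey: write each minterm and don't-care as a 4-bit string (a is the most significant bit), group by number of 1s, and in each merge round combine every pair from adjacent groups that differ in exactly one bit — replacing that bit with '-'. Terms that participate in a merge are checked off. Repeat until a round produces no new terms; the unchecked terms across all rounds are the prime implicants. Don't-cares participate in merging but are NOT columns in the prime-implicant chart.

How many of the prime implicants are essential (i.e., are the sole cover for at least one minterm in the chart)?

5

[col 0] 0001*, 0010*, 0100*, 0101*, 0110*, 0111*, 1000*, 1001*, 1011*, 1101*, 1110*, 1111*
[col 1] -001*, -101*, -110*, -111*, 0-01*, 0-10, 01-0*, 01-1*, 010-*, 011-*, 1-01*, 1-11*, 10-1*, 100-, 11-1*, 111-*
[col 2] --01, -1-1, -11-, 01--, 1--1
Prime implicants: --01, -1-1, -11-, 0-10, 01--, 1--1, 100-
PI chart (minterm → PIs covering it):
  1 | --01  (sole → essential)
  4 | 01--  (sole → essential)
  5 | --01,-1-1,01--
  6 | -11-,0-10,01--
  7 | -1-1,-11-,01--
  8 | 100-  (sole → essential)
  9 | --01,1--1,100-
  11 | 1--1  (sole → essential)
  13 | --01,-1-1,1--1
  14 | -11-  (sole → essential)
  15 | -1-1,-11-,1--1
Essential prime implicants: --01, -11-, 01--, 1--1, 100-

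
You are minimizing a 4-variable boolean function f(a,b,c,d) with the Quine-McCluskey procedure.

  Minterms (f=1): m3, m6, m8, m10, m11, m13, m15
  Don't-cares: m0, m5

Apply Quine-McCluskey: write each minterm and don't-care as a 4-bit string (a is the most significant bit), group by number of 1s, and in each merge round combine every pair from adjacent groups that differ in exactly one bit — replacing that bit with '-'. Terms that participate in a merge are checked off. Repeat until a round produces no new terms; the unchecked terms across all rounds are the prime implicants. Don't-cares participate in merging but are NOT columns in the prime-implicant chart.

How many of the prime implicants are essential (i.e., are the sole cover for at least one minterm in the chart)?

2

Round 0: 0000✓ 0011✓ 0101✓ 0110 1000✓ 1010✓ 1011✓ 1101✓ 1111✓
Round 1: -000 -011 -101 1-11 10-0 101- 11-1
PIs = {-000, -011, -101, 0110, 1-11, 10-0, 101-, 11-1}
Coverage chart:
  m3: -011 ←essential
  m6: 0110 ←essential
  m8: -000,10-0
  m10: 10-0,101-
  m11: -011,1-11,101-
  m13: -101,11-1
  m15: 1-11,11-1
Essential: -011, 0110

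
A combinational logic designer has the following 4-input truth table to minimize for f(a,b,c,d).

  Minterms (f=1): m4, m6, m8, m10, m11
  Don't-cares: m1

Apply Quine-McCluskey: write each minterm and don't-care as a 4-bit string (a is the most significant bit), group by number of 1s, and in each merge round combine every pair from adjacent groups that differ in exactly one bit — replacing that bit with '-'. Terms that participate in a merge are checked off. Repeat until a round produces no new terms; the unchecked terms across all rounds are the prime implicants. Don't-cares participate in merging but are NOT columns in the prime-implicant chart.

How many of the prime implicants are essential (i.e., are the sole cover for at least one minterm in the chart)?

3

Round 0: 0001 0100✓ 0110✓ 1000✓ 1010✓ 1011✓
Round 1: 01-0 10-0 101-
PIs = {0001, 01-0, 10-0, 101-}
Coverage chart:
  m4: 01-0 ←essential
  m6: 01-0 ←essential
  m8: 10-0 ←essential
  m10: 10-0,101-
  m11: 101- ←essential
Essential: 01-0, 10-0, 101-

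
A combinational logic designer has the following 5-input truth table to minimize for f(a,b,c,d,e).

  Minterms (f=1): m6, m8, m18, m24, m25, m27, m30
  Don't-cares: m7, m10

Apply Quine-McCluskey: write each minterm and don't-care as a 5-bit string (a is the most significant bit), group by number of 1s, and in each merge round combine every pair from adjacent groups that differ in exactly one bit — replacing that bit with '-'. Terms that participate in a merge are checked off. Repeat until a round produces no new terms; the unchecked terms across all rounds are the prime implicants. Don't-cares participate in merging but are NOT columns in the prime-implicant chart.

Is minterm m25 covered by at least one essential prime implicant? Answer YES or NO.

[col 0] 00110*, 00111*, 01000*, 01010*, 10010, 11000*, 11001*, 11011*, 11110
[col 1] -1000, 0011-, 010-0, 110-1, 1100-
Prime implicants: -1000, 0011-, 010-0, 10010, 110-1, 1100-, 11110
PI chart (minterm → PIs covering it):
  6 | 0011-  (sole → essential)
  8 | -1000,010-0
  18 | 10010  (sole → essential)
  24 | -1000,1100-
  25 | 110-1,1100-
  27 | 110-1  (sole → essential)
  30 | 11110  (sole → essential)
Essential prime implicants: 0011-, 10010, 110-1, 11110

YES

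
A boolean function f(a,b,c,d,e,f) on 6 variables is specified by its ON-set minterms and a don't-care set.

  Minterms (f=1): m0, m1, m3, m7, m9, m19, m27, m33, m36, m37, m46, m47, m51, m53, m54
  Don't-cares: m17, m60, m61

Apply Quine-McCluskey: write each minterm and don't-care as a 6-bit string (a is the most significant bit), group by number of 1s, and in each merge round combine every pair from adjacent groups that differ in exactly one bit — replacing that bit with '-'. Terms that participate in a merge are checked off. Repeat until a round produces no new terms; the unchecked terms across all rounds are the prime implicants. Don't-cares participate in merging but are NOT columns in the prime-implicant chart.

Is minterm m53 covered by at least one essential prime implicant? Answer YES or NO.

[col 0] 000000*, 000001*, 000011*, 000111*, 001001*, 010001*, 010011*, 011011*, 100001*, 100100*, 100101*, 101110*, 101111*, 110011*, 110101*, 110110, 111100*, 111101*
[col 1] -00001, -10011, 0-0001*, 0-0011*, 00-001, 000-11, 0000-1*, 00000-, 01-011, 0100-1*, 1-0101, 100-01, 10010-, 10111-, 11-101, 11110-
[col 2] 0-00-1
Prime implicants: -00001, -10011, 0-00-1, 00-001, 000-11, 00000-, 01-011, 1-0101, 100-01, 10010-, 10111-, 11-101, 110110, 11110-
PI chart (minterm → PIs covering it):
  0 | 00000-  (sole → essential)
  1 | -00001,0-00-1,00-001,00000-
  3 | 0-00-1,000-11
  7 | 000-11  (sole → essential)
  9 | 00-001  (sole → essential)
  19 | -10011,0-00-1,01-011
  27 | 01-011  (sole → essential)
  33 | -00001,100-01
  36 | 10010-  (sole → essential)
  37 | 1-0101,100-01,10010-
  46 | 10111-  (sole → essential)
  47 | 10111-  (sole → essential)
  51 | -10011  (sole → essential)
  53 | 1-0101,11-101
  54 | 110110  (sole → essential)
Essential prime implicants: -10011, 00-001, 000-11, 00000-, 01-011, 10010-, 10111-, 110110

NO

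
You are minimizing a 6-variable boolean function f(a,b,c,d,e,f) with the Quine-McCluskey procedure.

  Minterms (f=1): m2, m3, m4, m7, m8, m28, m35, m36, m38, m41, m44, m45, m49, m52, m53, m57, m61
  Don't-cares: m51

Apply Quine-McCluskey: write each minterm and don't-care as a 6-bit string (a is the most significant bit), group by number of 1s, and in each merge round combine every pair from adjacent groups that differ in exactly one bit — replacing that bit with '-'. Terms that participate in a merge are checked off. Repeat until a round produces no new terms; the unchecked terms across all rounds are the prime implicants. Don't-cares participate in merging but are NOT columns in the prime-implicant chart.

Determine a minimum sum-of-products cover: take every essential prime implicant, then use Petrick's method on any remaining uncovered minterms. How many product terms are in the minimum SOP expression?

11

size-2^0 implicants → 000010(✓)  000011(✓)  000100(✓)  000111(✓)  001000  011100  100011(✓)  100100(✓)  100110(✓)  101001(✓)  101100(✓)  101101(✓)  110001(✓)  110011(✓)  110100(✓)  110101(✓)  111001(✓)  111101(✓)
size-2^1 implicants → -00011  -00100  000-11  00001-  1-0011  1-0100  1-1001(✓)  1-1101(✓)  10-100  1001-0  101-01(✓)  10110-  11-001(✓)  11-101(✓)  110-01(✓)  1100-1  11010-  111-01(✓)
size-2^2 implicants → 1-1-01  11--01
Unchecked terms (primes): -00011, -00100, 000-11, 00001-, 001000, 011100, 1-0011, 1-0100, 1-1-01, 10-100, 1001-0, 10110-, 11--01, 1100-1, 11010-
Minterm coverage:
  m2 ⊆ 00001- [E]
  m3 ⊆ -00011,000-11,00001-
  m4 ⊆ -00100 [E]
  m7 ⊆ 000-11 [E]
  m8 ⊆ 001000 [E]
  m28 ⊆ 011100 [E]
  m35 ⊆ -00011,1-0011
  m36 ⊆ -00100,1-0100,10-100,1001-0
  m38 ⊆ 1001-0 [E]
  m41 ⊆ 1-1-01 [E]
  m44 ⊆ 10-100,10110-
  m45 ⊆ 1-1-01,10110-
  m49 ⊆ 11--01,1100-1
  m52 ⊆ 1-0100,11010-
  m53 ⊆ 11--01,11010-
  m57 ⊆ 1-1-01,11--01
  m61 ⊆ 1-1-01,11--01
E = {-00100, 000-11, 00001-, 001000, 011100, 1-1-01, 1001-0}
Petrick residual → -00011, 1-0100, 10-100, 11--01
Cover = b'c'd'ef + b'c'de'f' + a'b'c'ef + a'b'c'd'e + a'b'cd'e'f' + a'bcde'f' + ac'de'f' + ace'f + ab'de'f' + ab'c'df' + abe'f  |cover|=11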